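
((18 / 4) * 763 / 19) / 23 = 7.86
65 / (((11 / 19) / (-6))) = -7410/11 = -673.64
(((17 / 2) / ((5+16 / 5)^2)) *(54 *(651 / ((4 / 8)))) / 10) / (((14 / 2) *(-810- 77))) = -213435/1491047 = -0.14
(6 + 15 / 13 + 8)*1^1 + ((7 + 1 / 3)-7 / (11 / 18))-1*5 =2588/429 = 6.03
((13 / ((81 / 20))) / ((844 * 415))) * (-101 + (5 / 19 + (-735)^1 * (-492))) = 29765086/8984169 = 3.31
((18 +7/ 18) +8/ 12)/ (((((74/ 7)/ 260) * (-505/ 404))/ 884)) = -110369168/333 = -331438.94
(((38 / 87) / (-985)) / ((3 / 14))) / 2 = -266/257085 = 0.00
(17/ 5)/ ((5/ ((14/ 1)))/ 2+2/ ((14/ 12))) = 476/265 = 1.80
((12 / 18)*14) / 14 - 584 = -1750/3 = -583.33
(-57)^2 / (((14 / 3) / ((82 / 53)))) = 399627/371 = 1077.16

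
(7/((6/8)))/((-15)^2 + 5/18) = 0.04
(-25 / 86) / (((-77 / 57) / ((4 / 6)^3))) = 1900/29799 = 0.06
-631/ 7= -90.14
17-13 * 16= -191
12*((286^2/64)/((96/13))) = 265837/128 = 2076.85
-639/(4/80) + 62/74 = -472829/37 = -12779.16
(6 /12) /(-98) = -1/196 = -0.01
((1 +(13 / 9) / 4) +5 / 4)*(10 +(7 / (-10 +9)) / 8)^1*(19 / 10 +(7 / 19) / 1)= 1478761/27360 = 54.05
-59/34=-1.74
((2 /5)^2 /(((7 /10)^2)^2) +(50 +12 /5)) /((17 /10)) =1274124/40817 = 31.22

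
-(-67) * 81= 5427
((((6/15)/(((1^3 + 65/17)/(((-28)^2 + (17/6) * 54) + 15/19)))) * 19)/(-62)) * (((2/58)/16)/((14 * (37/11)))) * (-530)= 88297099/152743696 = 0.58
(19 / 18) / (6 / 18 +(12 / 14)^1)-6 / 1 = -767/150 = -5.11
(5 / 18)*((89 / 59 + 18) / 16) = 0.34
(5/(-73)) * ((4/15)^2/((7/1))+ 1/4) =-1639/91980 = -0.02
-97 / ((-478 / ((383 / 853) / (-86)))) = -37151/35065124 = 0.00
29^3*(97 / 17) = 2365733/17 = 139160.76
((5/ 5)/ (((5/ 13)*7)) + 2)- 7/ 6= 253/210 = 1.20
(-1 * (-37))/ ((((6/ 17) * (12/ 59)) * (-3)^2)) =37111/648 = 57.27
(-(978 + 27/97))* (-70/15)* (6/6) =442834/97 = 4565.30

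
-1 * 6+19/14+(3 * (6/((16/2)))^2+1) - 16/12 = -3.29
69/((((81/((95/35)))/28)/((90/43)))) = 17480/129 = 135.50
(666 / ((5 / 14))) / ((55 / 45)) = 83916/55 = 1525.75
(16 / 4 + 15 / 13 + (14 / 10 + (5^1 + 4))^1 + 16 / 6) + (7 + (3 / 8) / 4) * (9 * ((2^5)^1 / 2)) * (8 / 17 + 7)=50715697/6630 = 7649.43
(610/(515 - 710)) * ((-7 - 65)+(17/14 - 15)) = 73261/273 = 268.36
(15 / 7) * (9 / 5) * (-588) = -2268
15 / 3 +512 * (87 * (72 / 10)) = 1603609/5 = 320721.80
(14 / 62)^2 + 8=7737/961 = 8.05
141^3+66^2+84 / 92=64574292/23 = 2807577.91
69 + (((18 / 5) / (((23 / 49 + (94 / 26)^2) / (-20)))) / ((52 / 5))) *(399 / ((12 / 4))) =18657/18688 = 1.00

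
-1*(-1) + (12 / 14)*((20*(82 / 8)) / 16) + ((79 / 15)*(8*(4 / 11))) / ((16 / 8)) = 181499/9240 = 19.64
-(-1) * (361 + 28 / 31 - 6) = 11033/31 = 355.90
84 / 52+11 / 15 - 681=-132337/195 = -678.65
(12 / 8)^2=9/4 = 2.25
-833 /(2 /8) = -3332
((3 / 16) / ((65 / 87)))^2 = 68121/1081600 = 0.06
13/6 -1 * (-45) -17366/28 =-12034/21 = -573.05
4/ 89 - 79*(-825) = 5800579/89 = 65175.04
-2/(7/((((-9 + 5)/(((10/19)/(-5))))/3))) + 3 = -13/21 = -0.62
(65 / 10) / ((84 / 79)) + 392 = 66883/168 = 398.11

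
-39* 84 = -3276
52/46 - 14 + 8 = -112/23 = -4.87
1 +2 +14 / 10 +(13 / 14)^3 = 71353/13720 = 5.20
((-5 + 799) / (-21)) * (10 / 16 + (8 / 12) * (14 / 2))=-200.08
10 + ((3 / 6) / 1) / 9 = 181/18 = 10.06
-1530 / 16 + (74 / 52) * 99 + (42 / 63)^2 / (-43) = 1821193/40248 = 45.25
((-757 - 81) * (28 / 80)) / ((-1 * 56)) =419/80 = 5.24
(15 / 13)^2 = 1.33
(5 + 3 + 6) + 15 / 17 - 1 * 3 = 202/17 = 11.88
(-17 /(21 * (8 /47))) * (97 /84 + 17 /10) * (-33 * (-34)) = -179146187/11760 = -15233.52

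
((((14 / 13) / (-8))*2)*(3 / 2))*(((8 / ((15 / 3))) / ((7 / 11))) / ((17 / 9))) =-0.54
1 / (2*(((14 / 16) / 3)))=12/7 = 1.71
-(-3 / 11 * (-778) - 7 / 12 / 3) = -83947/396 = -211.99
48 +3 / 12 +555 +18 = 2485/4 = 621.25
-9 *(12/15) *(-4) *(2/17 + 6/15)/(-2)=-3168/425 = -7.45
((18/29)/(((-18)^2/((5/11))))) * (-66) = -0.06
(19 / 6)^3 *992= 850516/27 = 31500.59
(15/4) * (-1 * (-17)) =255/4 = 63.75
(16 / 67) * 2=32/67 = 0.48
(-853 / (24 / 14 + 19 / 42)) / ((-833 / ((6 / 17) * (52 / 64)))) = 0.14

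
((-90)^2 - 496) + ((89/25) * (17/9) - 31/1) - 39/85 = 28990691/3825 = 7579.27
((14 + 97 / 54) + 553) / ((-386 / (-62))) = 952165/10422 = 91.36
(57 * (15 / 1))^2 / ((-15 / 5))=-243675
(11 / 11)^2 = 1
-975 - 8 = -983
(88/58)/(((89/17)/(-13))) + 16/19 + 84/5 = 3401976/245195 = 13.87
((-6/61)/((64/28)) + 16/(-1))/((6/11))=-86119/2928 = -29.41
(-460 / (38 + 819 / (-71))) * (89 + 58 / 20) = -3001454/1879 = -1597.37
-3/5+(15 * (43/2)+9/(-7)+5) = 22793/70 = 325.61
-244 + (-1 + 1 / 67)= -16414/67 = -244.99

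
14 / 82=7/41 = 0.17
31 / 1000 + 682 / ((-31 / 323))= -7105969/1000 = -7105.97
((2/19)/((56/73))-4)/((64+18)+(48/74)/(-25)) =-1900875/40339432 = -0.05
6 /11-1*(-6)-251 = -2689/11 = -244.45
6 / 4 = 3/2 = 1.50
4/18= 0.22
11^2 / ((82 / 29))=3509/82 = 42.79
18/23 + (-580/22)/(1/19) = -500.13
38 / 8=19/4 = 4.75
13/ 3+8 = 37/3 = 12.33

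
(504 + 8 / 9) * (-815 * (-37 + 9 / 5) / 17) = 852014.85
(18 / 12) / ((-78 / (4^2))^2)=32/507 = 0.06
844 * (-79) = -66676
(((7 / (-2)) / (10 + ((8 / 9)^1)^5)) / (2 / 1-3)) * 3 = 1240029/1246516 = 0.99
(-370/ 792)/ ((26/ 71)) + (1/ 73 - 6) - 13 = -15229111/751608 = -20.26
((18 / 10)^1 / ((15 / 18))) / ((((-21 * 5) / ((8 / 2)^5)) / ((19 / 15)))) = -116736/4375 = -26.68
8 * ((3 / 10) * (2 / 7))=0.69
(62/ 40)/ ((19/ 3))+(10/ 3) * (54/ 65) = 14889/4940 = 3.01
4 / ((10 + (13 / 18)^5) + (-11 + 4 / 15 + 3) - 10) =-37791360/71206831 = -0.53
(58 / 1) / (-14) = -29/7 = -4.14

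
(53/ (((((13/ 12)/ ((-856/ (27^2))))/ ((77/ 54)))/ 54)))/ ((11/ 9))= -1270304/351 = -3619.10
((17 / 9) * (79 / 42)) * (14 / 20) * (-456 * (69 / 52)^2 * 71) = -958393003/6760 = -141774.11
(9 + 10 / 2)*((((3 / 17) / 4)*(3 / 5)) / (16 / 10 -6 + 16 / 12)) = -189/1564 = -0.12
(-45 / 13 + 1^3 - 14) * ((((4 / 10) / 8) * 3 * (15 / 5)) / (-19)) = 963/2470 = 0.39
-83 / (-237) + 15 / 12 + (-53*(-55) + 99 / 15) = 2923.20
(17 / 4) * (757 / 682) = 12869/2728 = 4.72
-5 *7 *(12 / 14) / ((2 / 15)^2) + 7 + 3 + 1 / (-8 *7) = -1677.52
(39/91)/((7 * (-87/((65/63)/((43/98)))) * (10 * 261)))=-13/20504421 = 0.00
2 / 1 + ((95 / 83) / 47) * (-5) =7327/3901 = 1.88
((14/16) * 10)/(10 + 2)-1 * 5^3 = -5965/48 = -124.27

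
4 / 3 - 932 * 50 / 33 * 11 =-15532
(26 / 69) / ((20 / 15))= 13/46 = 0.28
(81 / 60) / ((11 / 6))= 81/110 = 0.74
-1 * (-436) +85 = 521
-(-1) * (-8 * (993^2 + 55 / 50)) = -7888400.80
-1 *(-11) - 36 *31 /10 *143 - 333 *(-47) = -1484/5 = -296.80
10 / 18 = 5/9 = 0.56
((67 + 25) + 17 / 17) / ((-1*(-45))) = 31/15 = 2.07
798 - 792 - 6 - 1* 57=-57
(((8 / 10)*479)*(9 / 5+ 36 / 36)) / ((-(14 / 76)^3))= -210269504/1225 = -171648.57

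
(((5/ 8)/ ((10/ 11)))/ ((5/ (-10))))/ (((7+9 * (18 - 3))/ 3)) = -33/1136 = -0.03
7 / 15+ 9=142/15 = 9.47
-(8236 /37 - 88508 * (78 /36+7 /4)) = 38454145/111 = 346433.74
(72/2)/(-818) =-18/409 = -0.04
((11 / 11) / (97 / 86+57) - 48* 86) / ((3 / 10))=-206357860/14997 = -13759.94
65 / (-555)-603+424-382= -62284/111 = -561.12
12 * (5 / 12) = 5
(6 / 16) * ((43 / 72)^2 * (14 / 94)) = 12943/649728 = 0.02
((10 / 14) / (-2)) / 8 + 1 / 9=0.07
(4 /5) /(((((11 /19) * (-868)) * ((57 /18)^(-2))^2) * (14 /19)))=-47045881/216548640 = -0.22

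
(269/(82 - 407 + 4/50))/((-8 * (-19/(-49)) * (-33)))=-329525/40744968 = -0.01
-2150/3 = -716.67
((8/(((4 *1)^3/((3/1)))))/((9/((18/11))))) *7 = 21/44 = 0.48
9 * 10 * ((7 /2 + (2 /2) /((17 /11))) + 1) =7875/17 = 463.24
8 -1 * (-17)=25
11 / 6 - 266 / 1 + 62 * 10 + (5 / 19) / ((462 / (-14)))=148735/418 = 355.83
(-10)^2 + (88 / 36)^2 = 8584/81 = 105.98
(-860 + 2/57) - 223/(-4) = -183361/228 = -804.21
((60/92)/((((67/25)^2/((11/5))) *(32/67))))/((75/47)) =12925/49312 = 0.26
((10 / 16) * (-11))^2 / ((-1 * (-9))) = 3025/576 = 5.25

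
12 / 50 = 6/25 = 0.24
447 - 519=-72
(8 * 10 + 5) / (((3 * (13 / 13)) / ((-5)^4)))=53125/3 = 17708.33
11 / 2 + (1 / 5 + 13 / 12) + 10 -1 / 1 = 947/60 = 15.78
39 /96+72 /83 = 3383/2656 = 1.27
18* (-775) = -13950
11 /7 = 1.57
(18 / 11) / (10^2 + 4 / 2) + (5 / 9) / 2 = 989/3366 = 0.29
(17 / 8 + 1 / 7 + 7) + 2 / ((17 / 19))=10951/952 = 11.50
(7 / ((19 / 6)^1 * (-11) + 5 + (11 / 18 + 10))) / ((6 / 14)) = -147/173 = -0.85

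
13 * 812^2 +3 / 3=8571473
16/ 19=0.84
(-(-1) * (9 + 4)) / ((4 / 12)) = 39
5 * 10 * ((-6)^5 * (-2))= 777600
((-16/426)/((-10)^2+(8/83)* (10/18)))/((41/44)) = -21912/54392035 = 0.00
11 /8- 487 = -3885/8 = -485.62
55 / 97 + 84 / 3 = 2771/97 = 28.57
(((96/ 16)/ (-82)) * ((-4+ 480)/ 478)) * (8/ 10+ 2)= -9996/48995 = -0.20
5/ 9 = 0.56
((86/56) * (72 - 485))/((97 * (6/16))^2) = -0.48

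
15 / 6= 5/2 = 2.50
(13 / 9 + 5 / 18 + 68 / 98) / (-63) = -2131/55566 = -0.04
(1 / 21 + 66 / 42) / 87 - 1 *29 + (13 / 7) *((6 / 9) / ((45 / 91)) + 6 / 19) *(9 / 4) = -3823378/173565 = -22.03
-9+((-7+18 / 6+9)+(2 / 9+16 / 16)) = -25/9 = -2.78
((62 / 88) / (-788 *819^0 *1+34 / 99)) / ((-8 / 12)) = 837/623824 = 0.00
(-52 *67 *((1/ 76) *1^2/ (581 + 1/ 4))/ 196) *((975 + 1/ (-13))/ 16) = -424579/17316600 = -0.02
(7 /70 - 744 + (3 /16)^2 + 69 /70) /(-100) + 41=43392197/896000 = 48.43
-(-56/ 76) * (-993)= -13902/19 = -731.68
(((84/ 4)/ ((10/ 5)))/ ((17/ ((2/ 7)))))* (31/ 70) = 93/1190 = 0.08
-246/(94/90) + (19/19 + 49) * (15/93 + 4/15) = -935980/4371 = -214.13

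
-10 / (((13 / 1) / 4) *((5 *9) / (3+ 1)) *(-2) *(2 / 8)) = 64/117 = 0.55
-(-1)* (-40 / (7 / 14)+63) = -17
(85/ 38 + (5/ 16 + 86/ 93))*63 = 2062599/9424 = 218.87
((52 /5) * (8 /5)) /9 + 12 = 3116/225 = 13.85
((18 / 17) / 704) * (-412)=-927/1496 = -0.62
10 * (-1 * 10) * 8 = -800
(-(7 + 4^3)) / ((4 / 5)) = -355/4 = -88.75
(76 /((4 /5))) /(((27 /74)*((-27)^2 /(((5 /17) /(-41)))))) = -35150/13719051 = 0.00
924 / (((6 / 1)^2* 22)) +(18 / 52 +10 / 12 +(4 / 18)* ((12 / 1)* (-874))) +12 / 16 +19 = -360137/156 = -2308.57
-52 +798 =746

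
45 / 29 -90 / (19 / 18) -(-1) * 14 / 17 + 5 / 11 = -8493686/103037 = -82.43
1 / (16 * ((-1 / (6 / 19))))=-3/152 = -0.02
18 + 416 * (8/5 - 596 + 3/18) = -3707746/15 = -247183.07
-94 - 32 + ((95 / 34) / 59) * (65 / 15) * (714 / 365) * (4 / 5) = -2706494/21535 = -125.68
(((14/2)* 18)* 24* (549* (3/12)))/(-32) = -103761/8 = -12970.12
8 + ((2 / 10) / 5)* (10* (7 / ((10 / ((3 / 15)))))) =1007/125 = 8.06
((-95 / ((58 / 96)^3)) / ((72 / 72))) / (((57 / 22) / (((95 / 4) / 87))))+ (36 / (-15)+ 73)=89158193/3536405 = 25.21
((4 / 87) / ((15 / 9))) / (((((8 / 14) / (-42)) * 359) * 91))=-42/676715 = 0.00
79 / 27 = 2.93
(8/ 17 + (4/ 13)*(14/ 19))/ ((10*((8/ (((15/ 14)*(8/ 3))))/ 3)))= 2196/29393 = 0.07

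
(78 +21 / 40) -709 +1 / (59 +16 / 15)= -630.46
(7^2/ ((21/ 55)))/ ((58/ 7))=2695/174 = 15.49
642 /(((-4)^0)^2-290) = -642/289 = -2.22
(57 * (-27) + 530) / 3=-1009/3 = -336.33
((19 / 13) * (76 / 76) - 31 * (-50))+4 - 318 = 16087/13 = 1237.46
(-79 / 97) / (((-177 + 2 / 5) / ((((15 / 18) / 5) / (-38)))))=-395/19528428 = 0.00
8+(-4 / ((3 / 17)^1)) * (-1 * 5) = 364/3 = 121.33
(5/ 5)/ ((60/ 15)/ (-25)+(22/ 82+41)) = 1025/42136 = 0.02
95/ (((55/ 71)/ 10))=13490/11 = 1226.36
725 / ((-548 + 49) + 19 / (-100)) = -72500/49919 = -1.45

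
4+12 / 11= 56/11 = 5.09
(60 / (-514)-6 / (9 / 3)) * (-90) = 48960/257 = 190.51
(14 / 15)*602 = 8428/15 = 561.87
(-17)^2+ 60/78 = 3767/13 = 289.77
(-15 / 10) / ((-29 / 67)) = 201/58 = 3.47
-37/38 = -0.97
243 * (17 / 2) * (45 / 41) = 185895/82 = 2267.01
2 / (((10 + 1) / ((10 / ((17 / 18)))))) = 360/187 = 1.93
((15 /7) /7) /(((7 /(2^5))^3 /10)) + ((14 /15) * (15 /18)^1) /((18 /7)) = 797085943/2722734 = 292.75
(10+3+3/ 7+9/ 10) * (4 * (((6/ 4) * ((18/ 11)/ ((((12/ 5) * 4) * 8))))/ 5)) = 0.37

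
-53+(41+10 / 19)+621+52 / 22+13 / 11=128132/209 = 613.07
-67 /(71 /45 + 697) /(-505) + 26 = 26.00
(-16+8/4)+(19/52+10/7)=-4443/364 = -12.21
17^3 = 4913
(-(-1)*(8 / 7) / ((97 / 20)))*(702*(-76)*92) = -1156614.79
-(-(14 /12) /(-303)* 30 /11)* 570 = -6650/1111 = -5.99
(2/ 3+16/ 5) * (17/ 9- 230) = -119074/135 = -882.03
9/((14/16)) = 72/7 = 10.29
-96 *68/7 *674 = -4399872/7 = -628553.14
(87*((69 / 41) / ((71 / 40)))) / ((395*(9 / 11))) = 58696/229969 = 0.26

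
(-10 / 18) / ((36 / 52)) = -65/81 = -0.80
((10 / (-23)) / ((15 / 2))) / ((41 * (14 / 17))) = -34/19803 = 0.00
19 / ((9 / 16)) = 304/9 = 33.78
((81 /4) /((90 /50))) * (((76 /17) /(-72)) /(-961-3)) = 95/131104 = 0.00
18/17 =1.06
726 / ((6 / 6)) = 726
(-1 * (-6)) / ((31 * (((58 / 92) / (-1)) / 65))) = -17940/899 = -19.96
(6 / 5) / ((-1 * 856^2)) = -3/1831840 = 0.00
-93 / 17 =-5.47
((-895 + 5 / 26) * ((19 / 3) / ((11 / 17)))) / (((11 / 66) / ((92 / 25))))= -12569868/65 = -193382.58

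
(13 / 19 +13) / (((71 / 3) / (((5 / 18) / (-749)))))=-650/3031203 = 0.00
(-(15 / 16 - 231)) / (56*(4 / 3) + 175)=11043/11984 = 0.92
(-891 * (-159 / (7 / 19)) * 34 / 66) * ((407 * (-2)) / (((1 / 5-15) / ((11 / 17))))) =49348035/7 = 7049719.29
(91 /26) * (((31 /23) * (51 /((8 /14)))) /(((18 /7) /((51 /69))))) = 3072937/25392 = 121.02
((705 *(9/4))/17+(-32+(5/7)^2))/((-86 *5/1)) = -205981/1432760 = -0.14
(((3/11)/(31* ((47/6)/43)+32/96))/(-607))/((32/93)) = -35991/164841776 = 0.00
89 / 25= 3.56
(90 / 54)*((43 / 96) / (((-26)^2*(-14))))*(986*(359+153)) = -423980/10647 = -39.82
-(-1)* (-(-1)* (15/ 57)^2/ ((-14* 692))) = -25/3497368 = 0.00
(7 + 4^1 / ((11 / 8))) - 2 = 87/11 = 7.91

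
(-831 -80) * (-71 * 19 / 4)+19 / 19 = 1228943/4 = 307235.75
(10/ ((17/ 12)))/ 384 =5/272 = 0.02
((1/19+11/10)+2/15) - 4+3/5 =-241/114 = -2.11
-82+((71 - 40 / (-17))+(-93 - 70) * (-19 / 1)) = 52502/17 = 3088.35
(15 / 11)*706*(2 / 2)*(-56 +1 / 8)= -2366865/44 = -53792.39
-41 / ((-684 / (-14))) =-287/342 = -0.84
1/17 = 0.06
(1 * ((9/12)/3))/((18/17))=0.24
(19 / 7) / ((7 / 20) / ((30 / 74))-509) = -0.01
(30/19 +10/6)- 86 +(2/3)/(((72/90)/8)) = -4337/57 = -76.09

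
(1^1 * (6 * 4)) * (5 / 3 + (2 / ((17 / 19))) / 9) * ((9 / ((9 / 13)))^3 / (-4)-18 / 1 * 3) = -1414018/51 = -27725.84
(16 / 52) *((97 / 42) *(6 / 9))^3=3650692/3250611 = 1.12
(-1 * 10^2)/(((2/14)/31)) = -21700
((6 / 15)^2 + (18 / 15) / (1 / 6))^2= 33856/625 = 54.17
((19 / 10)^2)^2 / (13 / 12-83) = -390963/2457500 = -0.16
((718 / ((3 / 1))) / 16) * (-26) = -388.92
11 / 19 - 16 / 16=-8/19 = -0.42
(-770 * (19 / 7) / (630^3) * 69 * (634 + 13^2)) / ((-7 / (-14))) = -0.93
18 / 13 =1.38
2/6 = 1/3 = 0.33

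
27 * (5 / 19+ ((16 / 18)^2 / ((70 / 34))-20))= -1042453/1995 = -522.53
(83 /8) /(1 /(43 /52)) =3569/416 = 8.58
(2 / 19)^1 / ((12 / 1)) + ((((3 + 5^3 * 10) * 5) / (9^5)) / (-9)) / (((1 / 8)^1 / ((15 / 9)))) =-8991359/60584274 = -0.15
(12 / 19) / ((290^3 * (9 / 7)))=7/347543250 = 0.00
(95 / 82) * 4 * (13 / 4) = 1235/82 = 15.06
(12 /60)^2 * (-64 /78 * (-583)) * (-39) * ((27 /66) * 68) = -518976/25 = -20759.04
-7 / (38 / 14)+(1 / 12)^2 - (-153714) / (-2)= -210287789/2736 = -76859.57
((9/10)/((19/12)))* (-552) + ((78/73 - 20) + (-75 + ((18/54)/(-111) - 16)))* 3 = -643.57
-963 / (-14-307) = 3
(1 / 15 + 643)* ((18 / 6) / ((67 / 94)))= 906724/335 = 2706.64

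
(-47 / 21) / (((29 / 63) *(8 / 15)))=-2115/232 = -9.12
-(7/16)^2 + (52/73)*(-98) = -1308153/18688 = -70.00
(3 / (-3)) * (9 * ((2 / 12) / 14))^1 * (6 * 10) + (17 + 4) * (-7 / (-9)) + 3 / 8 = 1727/168 = 10.28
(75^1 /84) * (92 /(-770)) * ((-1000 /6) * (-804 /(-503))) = 7705000/271117 = 28.42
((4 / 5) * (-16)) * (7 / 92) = -112/115 = -0.97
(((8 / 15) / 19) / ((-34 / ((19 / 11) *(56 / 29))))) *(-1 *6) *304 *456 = 62103552/27115 = 2290.38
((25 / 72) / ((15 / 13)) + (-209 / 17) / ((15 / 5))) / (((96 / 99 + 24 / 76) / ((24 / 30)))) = -2.36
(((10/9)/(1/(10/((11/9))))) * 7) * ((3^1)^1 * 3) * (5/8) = 357.95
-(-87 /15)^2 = -841/25 = -33.64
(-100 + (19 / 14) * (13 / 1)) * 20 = -11530/7 = -1647.14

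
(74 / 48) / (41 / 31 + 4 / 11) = 12617/13800 = 0.91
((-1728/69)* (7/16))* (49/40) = -3087/230 = -13.42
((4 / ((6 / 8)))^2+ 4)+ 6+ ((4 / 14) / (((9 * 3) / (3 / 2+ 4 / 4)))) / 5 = 7267/189 = 38.45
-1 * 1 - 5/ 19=-24/19 = -1.26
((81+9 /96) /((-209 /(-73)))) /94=189435/628672 = 0.30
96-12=84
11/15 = 0.73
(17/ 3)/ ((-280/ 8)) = -17/105 = -0.16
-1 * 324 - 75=-399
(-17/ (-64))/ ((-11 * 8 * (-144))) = 17/811008 = 0.00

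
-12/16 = -0.75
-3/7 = -0.43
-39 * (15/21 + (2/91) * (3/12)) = -393/14 = -28.07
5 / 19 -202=-3833/19 = -201.74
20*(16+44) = 1200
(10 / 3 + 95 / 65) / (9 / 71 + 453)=13277/1254708 = 0.01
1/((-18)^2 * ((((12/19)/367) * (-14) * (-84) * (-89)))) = -6973/406933632 = 0.00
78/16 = 39/8 = 4.88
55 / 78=0.71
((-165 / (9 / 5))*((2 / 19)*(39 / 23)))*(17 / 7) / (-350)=0.11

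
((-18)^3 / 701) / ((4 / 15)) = -21870/701 = -31.20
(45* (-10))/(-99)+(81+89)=1920/11 = 174.55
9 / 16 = 0.56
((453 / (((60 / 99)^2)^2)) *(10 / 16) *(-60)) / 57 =-537222213/243200 = -2208.97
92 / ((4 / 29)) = 667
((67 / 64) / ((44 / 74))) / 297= 0.01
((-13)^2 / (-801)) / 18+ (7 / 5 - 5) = -3.61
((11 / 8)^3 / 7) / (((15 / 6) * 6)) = 1331/53760 = 0.02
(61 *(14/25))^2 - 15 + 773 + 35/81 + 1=97520846/50625 = 1926.34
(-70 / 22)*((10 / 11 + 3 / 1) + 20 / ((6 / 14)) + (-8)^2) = -364.56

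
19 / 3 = 6.33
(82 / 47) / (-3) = -82/141 = -0.58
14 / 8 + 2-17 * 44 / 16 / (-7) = 73/7 = 10.43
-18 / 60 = -3/10 = -0.30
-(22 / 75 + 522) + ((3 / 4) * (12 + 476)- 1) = -11797/75 = -157.29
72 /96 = 3/4 = 0.75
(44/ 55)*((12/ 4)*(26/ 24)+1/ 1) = 3.40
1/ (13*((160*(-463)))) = -1/963040 = 0.00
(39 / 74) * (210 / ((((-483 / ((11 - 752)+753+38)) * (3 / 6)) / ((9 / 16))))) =-43875/3404 = -12.89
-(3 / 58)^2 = -9/3364 = 0.00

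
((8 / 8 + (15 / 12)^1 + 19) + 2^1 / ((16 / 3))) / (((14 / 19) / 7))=205.44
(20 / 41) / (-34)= -10/697 = -0.01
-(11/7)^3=-3.88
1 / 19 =0.05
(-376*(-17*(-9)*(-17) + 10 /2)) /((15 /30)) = 1952192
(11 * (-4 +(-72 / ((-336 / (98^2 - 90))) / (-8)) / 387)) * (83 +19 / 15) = -58488914/13545 = -4318.12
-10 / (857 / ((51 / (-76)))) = 255/32566 = 0.01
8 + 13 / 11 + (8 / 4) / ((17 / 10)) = 1937/187 = 10.36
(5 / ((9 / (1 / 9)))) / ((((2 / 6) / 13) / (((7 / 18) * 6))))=455/81 = 5.62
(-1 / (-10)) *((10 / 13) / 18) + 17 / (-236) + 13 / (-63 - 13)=-31322/131157 = -0.24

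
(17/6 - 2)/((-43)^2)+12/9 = 14797/11094 = 1.33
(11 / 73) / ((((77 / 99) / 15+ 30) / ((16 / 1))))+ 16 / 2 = 2393048/296161 = 8.08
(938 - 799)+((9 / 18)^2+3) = 569/4 = 142.25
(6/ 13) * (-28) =-168/13 = -12.92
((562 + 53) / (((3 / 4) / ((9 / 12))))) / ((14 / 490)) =21525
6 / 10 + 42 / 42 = 8/5 = 1.60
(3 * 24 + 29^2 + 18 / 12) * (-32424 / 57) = -9883916/19 = -520206.11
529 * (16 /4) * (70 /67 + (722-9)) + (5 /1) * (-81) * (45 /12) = 404519199/268 = 1509400.00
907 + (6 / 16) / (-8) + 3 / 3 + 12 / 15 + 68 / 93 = 27066253/29760 = 909.48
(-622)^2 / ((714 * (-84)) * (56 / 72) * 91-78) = -193442/2122523 = -0.09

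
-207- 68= -275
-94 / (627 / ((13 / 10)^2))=-7943/31350 = -0.25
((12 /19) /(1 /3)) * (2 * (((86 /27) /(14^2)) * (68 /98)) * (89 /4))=130118/136857 = 0.95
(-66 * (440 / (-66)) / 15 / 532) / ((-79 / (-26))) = 572/31521 = 0.02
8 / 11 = 0.73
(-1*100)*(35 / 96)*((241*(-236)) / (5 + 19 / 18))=37324875/109 = 342430.05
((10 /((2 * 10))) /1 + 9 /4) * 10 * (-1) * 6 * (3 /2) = -495/2 = -247.50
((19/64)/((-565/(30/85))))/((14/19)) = -1083/4303040 = 0.00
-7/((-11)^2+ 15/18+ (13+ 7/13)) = -546/10559 = -0.05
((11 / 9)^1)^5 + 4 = 397247/59049 = 6.73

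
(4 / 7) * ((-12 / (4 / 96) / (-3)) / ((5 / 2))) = 768/35 = 21.94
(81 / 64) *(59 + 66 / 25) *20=124821/80 = 1560.26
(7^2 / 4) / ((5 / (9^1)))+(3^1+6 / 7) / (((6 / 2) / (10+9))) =6507/140 = 46.48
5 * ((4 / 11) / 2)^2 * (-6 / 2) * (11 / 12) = -5/11 = -0.45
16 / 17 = 0.94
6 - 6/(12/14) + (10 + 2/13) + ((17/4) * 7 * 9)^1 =14399/52 = 276.90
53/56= 0.95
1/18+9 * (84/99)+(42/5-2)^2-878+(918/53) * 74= 118683931/262350 = 452.39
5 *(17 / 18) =85/18 = 4.72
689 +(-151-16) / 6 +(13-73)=3607/6 = 601.17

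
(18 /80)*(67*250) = 15075/4 = 3768.75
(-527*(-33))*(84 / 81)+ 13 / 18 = 18035.83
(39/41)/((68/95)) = 3705/2788 = 1.33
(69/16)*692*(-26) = -155181/2 = -77590.50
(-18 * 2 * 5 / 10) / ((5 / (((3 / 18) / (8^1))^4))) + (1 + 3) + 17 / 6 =10076159/1474560 = 6.83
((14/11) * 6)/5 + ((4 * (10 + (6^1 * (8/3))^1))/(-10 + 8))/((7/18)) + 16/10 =-50276/385 = -130.59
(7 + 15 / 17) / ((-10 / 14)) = -938/85 = -11.04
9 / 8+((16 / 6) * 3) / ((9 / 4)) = 337/72 = 4.68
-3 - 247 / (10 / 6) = -756/5 = -151.20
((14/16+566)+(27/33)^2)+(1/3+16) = 1695581/2904 = 583.88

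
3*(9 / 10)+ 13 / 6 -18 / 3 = -17/15 = -1.13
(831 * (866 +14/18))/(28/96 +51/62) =535897496/829 = 646438.48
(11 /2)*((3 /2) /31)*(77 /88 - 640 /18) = -9.23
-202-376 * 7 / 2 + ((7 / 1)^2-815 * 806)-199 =-658558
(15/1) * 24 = 360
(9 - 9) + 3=3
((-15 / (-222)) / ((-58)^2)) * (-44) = -55/62234 = 0.00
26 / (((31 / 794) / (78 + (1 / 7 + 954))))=149152900/217 = 687340.55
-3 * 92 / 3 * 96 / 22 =-4416/11 = -401.45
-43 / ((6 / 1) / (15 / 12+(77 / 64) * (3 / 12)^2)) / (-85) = 58351/522240 = 0.11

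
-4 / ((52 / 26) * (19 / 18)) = -36/19 = -1.89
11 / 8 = 1.38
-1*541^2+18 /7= -292678.43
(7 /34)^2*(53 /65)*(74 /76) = 0.03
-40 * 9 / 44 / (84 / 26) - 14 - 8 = -1889/77 = -24.53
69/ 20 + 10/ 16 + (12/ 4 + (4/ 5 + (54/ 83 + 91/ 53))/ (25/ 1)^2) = 778630493/109975000 = 7.08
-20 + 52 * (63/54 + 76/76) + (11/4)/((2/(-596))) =-4361/6 = -726.83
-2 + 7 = 5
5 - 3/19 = 92/19 = 4.84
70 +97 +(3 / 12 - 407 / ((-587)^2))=230515033/1378276 = 167.25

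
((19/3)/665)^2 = 1/11025 = 0.00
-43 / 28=-1.54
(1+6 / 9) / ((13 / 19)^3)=34295/6591 = 5.20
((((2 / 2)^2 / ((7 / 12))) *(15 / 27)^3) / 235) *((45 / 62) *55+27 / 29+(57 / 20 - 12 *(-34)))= 1503995/2661939 = 0.56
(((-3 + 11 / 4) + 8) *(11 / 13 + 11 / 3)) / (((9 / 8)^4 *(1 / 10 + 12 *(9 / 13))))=55869440/21513519 = 2.60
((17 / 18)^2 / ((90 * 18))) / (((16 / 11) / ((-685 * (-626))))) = 136318699/839808 = 162.32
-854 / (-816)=427/408 = 1.05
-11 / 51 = -0.22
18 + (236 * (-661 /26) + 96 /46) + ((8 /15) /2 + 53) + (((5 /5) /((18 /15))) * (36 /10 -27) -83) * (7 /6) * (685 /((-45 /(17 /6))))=-744886979/968760 = -768.91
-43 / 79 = -0.54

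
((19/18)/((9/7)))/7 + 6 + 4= 1639/162 = 10.12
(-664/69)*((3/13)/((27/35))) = -2.88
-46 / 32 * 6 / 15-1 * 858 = -34343/40 = -858.58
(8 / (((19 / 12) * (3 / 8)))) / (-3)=-256/57 = -4.49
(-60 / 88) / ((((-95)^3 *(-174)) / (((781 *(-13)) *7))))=6461/19891100 = 0.00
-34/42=-17/21 = -0.81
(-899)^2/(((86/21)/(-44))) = -373388862/43 = -8683461.91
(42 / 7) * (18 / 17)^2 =1944/289 = 6.73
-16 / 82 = -8/41 = -0.20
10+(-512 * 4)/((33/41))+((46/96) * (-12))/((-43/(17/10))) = -143844457/56760 = -2534.26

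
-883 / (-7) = 883/7 = 126.14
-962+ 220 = -742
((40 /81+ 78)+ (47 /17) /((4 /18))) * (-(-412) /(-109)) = -51589610/150093 = -343.72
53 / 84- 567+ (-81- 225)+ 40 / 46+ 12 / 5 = -8395501/9660 = -869.10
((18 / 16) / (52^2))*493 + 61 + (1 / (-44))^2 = 160204021/2617472 = 61.21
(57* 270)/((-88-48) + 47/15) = -230850/1993 = -115.83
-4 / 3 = -1.33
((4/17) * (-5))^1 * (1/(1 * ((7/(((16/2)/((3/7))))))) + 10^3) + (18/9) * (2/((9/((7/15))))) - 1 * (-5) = -2695249/2295 = -1174.40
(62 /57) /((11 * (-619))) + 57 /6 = 7374023/776226 = 9.50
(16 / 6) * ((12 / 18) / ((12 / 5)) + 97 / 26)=3752/351 = 10.69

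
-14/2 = -7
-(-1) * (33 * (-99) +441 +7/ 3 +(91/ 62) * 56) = -254957/93 = -2741.47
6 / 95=0.06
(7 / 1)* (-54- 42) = -672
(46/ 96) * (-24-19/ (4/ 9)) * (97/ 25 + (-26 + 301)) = -3567921/400 = -8919.80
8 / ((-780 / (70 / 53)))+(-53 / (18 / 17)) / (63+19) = -634565/1016964 = -0.62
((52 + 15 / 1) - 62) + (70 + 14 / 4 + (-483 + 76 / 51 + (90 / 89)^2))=-324782347/807942 = -401.99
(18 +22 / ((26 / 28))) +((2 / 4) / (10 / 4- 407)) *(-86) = 41.80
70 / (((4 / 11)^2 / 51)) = 215985/8 = 26998.12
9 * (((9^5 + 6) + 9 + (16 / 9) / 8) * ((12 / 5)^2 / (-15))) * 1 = -25515744/125 = -204125.95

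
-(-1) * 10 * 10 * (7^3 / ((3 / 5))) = 171500/3 = 57166.67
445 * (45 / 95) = 4005/19 = 210.79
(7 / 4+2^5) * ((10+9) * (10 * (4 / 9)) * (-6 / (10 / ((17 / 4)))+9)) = 36765/2 = 18382.50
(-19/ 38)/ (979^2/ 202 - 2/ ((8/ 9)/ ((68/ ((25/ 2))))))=-2525/23899213 = 0.00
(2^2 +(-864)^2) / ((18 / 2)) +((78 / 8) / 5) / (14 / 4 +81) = 97045027/1170 = 82944.47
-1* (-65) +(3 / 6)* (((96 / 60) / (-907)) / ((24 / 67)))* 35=353261/5442 = 64.91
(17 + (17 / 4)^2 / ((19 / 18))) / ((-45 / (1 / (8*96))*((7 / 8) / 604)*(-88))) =0.01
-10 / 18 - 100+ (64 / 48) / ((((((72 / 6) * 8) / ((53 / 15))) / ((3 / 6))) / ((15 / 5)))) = -72347/720 = -100.48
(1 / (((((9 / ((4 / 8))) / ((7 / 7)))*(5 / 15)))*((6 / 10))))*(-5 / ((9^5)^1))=-25/1062882 = 0.00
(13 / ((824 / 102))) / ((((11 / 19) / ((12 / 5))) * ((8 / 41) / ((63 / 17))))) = 5742009/45320 = 126.70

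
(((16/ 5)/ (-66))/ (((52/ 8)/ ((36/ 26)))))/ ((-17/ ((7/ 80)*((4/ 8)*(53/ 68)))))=1113/53725100 = 0.00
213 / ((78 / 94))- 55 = 2622/13 = 201.69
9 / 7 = 1.29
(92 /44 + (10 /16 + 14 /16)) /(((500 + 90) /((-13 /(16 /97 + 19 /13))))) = -1295047/26621980 = -0.05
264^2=69696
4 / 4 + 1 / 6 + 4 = 31/6 = 5.17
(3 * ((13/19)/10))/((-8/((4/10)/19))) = -39/72200 = 0.00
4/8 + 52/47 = 151/94 = 1.61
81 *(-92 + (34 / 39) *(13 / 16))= -59157/8 = -7394.62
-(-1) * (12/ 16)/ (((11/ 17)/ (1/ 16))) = 51/704 = 0.07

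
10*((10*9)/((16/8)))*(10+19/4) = 13275/2 = 6637.50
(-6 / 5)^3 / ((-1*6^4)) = 1/750 = 0.00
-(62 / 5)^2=-3844/25 = -153.76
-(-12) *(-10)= -120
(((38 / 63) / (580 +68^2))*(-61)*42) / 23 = -1159/89769 = -0.01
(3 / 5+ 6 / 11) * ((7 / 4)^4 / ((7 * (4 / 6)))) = 64827/28160 = 2.30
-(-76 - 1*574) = 650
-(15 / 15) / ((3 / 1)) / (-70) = 1/210 = 0.00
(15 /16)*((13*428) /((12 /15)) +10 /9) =313025/48 = 6521.35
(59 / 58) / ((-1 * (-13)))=59/754 = 0.08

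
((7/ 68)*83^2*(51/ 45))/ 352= 48223/21120 = 2.28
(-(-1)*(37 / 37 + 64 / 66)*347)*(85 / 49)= 1917175/1617 = 1185.64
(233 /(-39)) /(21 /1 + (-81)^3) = 233/20725380 = 0.00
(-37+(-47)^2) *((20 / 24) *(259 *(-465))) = -217987350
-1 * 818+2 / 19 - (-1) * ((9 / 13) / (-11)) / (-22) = -817.89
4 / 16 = 1/4 = 0.25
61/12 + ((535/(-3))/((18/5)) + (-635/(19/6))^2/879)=14763427/11423484 = 1.29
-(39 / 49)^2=-1521/2401 = -0.63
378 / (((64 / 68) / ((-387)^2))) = 481207797/8 = 60150974.62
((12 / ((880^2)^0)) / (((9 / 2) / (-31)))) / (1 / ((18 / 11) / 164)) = -0.82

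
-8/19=-0.42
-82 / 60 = -41/30 = -1.37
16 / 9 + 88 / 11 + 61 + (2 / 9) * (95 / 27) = 17389/243 = 71.56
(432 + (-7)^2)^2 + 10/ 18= 231361.56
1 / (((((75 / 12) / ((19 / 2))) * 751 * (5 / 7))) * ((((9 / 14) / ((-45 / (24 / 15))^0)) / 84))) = 104272/281625 = 0.37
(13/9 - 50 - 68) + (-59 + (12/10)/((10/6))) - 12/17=-671446/3825 = -175.54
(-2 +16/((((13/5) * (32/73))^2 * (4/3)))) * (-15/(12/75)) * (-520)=587150625/1664 = 352854.94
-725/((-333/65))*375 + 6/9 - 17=5888812/111 = 53052.36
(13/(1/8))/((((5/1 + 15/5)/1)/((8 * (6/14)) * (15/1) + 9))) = 5499/7 = 785.57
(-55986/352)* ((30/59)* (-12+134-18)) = -5458635/649 = -8410.84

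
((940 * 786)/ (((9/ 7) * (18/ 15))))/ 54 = 2154950/243 = 8868.11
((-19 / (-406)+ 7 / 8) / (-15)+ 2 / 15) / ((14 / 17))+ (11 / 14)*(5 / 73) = 3512791/24895920 = 0.14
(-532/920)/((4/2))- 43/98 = -16407/22540 = -0.73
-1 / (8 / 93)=-93/8 = -11.62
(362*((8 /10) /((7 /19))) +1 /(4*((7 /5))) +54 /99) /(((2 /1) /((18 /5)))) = 10904787/7700 = 1416.21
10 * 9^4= 65610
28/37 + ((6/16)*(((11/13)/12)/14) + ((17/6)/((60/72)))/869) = 0.76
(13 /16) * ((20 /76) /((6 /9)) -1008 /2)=-248781/608 = -409.18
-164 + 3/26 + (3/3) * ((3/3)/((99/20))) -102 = -683867/2574 = -265.68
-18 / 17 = -1.06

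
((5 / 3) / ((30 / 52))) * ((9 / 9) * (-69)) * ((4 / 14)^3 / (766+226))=-299/63798 = 0.00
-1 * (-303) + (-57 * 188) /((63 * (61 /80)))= 79.92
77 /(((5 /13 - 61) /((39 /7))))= -5577/788 = -7.08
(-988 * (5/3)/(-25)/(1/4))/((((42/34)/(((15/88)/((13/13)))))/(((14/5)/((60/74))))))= 310726/2475 = 125.55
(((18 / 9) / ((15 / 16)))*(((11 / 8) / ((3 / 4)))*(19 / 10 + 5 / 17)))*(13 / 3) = 426712/11475 = 37.19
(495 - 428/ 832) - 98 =396.49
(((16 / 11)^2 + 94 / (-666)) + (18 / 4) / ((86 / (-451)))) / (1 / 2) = -149864795/3465198 = -43.25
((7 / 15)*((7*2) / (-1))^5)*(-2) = 7529536/15 = 501969.07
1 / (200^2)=1/40000 = 0.00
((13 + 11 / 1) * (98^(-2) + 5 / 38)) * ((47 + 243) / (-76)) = -10452615/866761 = -12.06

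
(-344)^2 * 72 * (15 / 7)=127802880/7 = 18257554.29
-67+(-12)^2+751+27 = 855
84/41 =2.05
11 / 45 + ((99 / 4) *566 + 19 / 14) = 4413182/315 = 14010.10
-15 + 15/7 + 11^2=757/7 = 108.14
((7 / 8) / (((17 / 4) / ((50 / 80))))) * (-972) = -125.07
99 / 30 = 33/10 = 3.30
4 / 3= 1.33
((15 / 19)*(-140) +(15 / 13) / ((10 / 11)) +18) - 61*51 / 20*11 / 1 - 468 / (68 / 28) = -1995.01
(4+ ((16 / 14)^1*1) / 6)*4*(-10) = -3520/21 = -167.62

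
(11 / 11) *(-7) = -7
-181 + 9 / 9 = -180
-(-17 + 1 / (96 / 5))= 1627/96 = 16.95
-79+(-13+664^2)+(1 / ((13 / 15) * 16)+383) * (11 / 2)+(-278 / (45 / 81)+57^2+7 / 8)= 926973573/2080 = 445660.37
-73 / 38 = -1.92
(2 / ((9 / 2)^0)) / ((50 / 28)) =28/25 = 1.12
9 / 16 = 0.56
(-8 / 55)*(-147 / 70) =84/275 = 0.31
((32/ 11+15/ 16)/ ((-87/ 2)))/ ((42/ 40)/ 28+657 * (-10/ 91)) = 616070/502737939 = 0.00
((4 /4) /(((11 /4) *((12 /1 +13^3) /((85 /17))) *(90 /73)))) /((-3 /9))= -146/72897 = 0.00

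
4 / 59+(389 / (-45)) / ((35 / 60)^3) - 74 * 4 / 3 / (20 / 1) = -48.42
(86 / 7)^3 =636056/343 = 1854.39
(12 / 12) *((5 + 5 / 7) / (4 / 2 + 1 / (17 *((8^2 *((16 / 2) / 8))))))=43520/15239 = 2.86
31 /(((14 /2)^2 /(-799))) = -24769/49 = -505.49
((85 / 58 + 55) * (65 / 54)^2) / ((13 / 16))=2128750/21141 = 100.69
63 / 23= 2.74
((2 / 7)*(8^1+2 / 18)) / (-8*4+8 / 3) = -73/924 = -0.08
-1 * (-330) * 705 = 232650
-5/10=-0.50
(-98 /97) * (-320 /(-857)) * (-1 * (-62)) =-1944320/83129 = -23.39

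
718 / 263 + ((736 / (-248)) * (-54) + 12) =1426678/8153 = 174.99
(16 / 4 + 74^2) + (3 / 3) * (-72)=5408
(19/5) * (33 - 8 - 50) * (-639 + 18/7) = 60460.71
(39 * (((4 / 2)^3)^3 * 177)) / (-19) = -3534336/19 = -186017.68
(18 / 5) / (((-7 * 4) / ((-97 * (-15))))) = -2619/14 = -187.07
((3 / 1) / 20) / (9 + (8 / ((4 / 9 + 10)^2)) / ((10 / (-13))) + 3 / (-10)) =2209/126718 = 0.02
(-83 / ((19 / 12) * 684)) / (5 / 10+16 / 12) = -166/3971 = -0.04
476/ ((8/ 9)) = 1071/2 = 535.50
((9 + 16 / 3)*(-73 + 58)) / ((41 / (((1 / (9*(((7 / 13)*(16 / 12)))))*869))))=-2428855/3444 = -705.24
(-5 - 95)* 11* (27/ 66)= -450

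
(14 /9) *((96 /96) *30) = 140/3 = 46.67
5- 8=-3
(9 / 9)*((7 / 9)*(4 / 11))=28/99 = 0.28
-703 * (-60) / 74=570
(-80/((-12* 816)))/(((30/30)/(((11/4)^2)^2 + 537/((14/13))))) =4980275/1096704 = 4.54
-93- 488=-581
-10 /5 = -2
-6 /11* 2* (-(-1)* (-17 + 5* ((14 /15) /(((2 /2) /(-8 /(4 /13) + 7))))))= 1268/11 = 115.27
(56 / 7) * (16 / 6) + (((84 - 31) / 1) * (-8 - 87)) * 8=-120776/3 = -40258.67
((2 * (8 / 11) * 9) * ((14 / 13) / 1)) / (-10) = -1008/715 = -1.41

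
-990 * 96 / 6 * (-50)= 792000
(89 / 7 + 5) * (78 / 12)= 806/7 = 115.14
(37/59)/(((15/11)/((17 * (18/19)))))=41514/5605 = 7.41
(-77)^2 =5929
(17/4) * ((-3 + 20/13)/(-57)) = 17/156 = 0.11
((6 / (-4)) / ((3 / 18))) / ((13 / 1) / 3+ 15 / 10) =-54/35 = -1.54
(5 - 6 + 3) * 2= 4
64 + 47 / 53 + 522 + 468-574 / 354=9880682/9381 = 1053.27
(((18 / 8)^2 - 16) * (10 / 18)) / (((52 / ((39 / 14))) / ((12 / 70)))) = -25/448 = -0.06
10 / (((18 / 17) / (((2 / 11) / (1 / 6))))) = 10.30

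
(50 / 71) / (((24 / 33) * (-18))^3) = -33275/106002432 = 0.00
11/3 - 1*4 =-1/3 = -0.33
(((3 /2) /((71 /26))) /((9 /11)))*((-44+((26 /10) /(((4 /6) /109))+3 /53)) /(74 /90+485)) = 86663577/164533412 = 0.53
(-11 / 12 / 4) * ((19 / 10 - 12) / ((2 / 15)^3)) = 249975/256 = 976.46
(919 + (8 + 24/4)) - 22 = 911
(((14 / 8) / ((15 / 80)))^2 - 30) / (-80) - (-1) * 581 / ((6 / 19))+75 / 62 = 20538073/11160 = 1840.33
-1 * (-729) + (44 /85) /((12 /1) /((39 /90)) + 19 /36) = 818392347/1122595 = 729.02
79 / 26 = 3.04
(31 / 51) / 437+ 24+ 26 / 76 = 1085087/44574 = 24.34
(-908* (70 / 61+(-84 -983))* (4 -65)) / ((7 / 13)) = -767460668/7 = -109637238.29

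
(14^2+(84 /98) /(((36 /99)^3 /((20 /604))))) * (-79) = -525308051/33824 = -15530.63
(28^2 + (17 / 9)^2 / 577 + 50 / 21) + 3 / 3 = 257600788/327159 = 787.39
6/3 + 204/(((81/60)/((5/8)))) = 868/9 = 96.44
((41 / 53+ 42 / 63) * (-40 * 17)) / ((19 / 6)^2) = -1868640/19133 = -97.67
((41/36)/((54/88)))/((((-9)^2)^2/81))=451/19683 = 0.02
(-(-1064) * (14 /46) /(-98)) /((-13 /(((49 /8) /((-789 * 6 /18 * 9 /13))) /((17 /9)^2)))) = -8379/3496322 = 0.00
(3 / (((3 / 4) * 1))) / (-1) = -4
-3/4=-0.75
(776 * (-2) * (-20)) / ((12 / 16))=124160/3 = 41386.67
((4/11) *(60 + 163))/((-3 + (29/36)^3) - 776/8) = -41617152/51053321 = -0.82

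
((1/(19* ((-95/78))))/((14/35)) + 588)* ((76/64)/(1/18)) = 1910061/152 = 12566.19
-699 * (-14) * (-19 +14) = -48930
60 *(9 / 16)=33.75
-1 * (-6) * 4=24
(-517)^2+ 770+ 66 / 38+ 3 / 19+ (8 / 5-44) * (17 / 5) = 127260449/475 = 267916.73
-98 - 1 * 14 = -112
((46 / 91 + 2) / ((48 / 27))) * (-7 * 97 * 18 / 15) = -149283/130 = -1148.33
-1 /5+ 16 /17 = 63/85 = 0.74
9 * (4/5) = 36/5 = 7.20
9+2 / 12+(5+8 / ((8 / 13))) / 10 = 329/30 = 10.97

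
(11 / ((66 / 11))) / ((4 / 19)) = 209/24 = 8.71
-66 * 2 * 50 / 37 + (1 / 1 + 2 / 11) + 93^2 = 3448024/407 = 8471.80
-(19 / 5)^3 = -6859/125 = -54.87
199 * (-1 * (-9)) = 1791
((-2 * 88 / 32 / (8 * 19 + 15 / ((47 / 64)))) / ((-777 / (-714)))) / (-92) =8789/27586016 = 0.00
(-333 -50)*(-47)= 18001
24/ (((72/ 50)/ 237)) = 3950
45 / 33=15/11 = 1.36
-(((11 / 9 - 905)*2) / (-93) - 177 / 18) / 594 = -16075/994356 = -0.02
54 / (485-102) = 54/383 = 0.14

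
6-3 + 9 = 12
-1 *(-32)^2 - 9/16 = -1024.56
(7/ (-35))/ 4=-1/20 = -0.05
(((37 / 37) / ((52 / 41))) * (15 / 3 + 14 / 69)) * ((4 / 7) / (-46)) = -0.05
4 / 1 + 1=5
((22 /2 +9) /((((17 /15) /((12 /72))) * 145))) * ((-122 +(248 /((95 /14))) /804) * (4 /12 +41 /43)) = -773135704/242876943 = -3.18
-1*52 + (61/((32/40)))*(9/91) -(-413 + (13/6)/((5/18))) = 656549/1820 = 360.74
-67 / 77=-0.87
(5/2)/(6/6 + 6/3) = 5/6 = 0.83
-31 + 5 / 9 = -274/9 = -30.44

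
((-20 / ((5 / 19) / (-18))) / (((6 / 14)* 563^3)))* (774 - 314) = 1468320/178453547 = 0.01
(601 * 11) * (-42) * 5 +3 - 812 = -1389119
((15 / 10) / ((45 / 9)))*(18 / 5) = 27/25 = 1.08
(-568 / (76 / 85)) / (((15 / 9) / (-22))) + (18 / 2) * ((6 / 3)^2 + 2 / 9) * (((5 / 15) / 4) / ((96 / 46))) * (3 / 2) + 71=30857519/3648 = 8458.75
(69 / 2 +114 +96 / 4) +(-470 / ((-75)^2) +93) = 597187/2250 = 265.42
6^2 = 36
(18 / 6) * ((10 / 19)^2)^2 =30000/130321 = 0.23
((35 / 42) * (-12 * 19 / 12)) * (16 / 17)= -760/51 = -14.90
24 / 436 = 6/109 = 0.06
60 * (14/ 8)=105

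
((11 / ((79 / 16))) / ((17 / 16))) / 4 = 704/1343 = 0.52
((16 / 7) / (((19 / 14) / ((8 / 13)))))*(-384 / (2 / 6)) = -294912/247 = -1193.98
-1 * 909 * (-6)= 5454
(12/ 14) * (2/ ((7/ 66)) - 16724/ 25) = -682608/1225 = -557.23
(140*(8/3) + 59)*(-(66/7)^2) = -1883244/49 = -38433.55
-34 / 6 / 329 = -17/987 = -0.02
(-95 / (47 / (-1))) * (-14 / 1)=-1330/47 = -28.30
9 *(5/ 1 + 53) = 522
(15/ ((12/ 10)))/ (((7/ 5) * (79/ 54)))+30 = 19965/553 = 36.10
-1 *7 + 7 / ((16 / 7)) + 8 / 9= -439/144 = -3.05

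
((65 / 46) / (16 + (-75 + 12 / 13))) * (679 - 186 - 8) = -81965/6946 = -11.80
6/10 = 3/5 = 0.60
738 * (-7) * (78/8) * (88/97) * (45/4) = -49864815/97 = -514070.26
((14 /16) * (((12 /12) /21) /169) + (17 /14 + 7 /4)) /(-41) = -84169/1164072 = -0.07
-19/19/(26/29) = -29/26 = -1.12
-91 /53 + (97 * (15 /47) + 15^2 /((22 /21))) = 13372411/54802 = 244.01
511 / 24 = 21.29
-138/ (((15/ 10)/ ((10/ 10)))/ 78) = -7176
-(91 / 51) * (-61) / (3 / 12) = 435.37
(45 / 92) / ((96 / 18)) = 135/1472 = 0.09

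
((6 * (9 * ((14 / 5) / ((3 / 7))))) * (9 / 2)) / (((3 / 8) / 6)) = 127008/5 = 25401.60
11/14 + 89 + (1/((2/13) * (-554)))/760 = 529247189/5894560 = 89.79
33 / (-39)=-11/13 = -0.85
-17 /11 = -1.55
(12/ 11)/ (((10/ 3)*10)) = 9/275 = 0.03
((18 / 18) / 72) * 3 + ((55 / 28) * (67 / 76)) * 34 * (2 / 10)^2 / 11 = 2041/7980 = 0.26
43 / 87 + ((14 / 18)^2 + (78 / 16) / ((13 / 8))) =9629/2349 = 4.10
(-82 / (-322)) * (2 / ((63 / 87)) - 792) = -679534/3381 = -200.99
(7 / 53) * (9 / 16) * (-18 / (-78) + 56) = 46053/11024 = 4.18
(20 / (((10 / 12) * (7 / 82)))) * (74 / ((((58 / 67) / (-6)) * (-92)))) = 7318008/4669 = 1567.36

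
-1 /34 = -0.03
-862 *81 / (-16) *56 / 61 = 244377/61 = 4006.18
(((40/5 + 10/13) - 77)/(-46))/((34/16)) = 3548/5083 = 0.70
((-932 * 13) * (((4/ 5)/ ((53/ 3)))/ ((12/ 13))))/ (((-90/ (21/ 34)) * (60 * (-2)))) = -275639/8109000 = -0.03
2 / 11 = 0.18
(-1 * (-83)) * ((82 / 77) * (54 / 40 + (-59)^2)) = 237008741/770 = 307803.56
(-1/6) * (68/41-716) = 14644/123 = 119.06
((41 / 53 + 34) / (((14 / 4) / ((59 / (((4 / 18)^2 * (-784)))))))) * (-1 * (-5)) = -44038485/581728 = -75.70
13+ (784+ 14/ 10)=3992/5 = 798.40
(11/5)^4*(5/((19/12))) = 73.98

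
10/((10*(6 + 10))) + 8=129/16 = 8.06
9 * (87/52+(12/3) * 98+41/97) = 17890371/5044 = 3546.86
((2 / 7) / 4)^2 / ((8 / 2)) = 1/784 = 0.00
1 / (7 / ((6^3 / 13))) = 216/91 = 2.37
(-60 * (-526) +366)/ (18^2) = 5321/54 = 98.54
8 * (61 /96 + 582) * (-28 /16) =-391531/48 = -8156.90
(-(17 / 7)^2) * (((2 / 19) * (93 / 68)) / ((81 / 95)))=-2635/2646 = -1.00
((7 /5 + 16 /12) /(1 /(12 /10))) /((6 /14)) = 574/75 = 7.65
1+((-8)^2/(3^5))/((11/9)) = 361/297 = 1.22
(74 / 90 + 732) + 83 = 815.82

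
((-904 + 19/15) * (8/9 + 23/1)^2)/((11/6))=-22761190/81 = -281002.35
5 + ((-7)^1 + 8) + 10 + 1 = 17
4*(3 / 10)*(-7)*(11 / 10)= -231/25 = -9.24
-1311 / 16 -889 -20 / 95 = -971.15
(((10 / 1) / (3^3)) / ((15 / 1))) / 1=2/81 = 0.02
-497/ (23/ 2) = -994/23 = -43.22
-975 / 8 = -121.88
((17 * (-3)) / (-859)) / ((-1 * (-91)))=51/78169 = 0.00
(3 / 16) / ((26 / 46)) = 69/208 = 0.33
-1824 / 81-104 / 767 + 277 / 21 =-9.46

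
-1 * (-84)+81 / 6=195/2 = 97.50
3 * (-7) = -21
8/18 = 4/9 = 0.44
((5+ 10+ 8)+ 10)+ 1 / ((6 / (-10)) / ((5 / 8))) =767/24 = 31.96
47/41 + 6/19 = 1139/779 = 1.46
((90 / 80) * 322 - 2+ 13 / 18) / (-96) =-12995/3456 = -3.76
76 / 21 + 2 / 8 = 325/84 = 3.87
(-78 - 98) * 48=-8448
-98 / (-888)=49/444 = 0.11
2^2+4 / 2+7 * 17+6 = 131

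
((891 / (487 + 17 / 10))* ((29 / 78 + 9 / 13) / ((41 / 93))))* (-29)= -12311805/96473 = -127.62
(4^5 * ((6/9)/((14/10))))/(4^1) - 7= 2413/21 = 114.90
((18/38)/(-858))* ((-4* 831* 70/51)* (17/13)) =116340/35321 = 3.29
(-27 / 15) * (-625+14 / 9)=5611/5 = 1122.20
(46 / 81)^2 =0.32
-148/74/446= -1/223 = 0.00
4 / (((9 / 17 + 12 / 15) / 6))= 2040/113 = 18.05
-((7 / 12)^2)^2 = -2401/20736 = -0.12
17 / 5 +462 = 2327/5 = 465.40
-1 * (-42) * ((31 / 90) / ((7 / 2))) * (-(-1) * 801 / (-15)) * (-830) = 915988/5 = 183197.60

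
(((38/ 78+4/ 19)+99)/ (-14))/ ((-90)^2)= -18469/21007350 = 0.00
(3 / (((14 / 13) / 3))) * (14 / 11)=117/11 = 10.64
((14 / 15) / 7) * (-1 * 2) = -0.27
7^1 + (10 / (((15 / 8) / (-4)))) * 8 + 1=-488/3 = -162.67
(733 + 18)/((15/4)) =3004/15 = 200.27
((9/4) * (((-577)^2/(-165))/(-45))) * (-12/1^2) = -332929/275 = -1210.65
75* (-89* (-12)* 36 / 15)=192240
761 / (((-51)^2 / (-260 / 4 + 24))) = -31201/2601 = -12.00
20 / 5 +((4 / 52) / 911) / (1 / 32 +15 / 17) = 23544428/5885971 = 4.00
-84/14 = -6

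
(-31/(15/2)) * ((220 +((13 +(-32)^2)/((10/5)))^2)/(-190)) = 33363719/5700 = 5853.28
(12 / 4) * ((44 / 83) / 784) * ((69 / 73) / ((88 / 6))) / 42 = 207/66503584 = 0.00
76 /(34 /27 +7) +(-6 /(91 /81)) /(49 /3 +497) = 143621073/15625610 = 9.19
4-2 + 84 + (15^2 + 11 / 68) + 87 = 27075/68 = 398.16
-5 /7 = -0.71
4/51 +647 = 33001/51 = 647.08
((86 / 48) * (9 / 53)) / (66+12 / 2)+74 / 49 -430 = -213653189/498624 = -428.49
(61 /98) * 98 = 61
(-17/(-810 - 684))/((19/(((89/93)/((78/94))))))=71111/102956022 = 0.00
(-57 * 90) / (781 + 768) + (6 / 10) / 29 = -739203/224605 = -3.29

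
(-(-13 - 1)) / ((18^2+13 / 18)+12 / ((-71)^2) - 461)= -1270332/12365357 = -0.10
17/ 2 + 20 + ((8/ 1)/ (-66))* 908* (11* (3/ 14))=-3233/14 = -230.93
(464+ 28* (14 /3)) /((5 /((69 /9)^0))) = 1784/15 = 118.93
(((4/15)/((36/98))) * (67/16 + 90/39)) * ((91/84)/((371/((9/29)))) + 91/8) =712291783/13279680 = 53.64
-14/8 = -7/4 = -1.75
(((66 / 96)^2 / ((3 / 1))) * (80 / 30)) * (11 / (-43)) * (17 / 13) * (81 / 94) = -203643/1681472 = -0.12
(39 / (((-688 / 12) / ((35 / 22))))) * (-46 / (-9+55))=4095/3784 = 1.08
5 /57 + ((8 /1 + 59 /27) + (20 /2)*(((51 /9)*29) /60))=38641/1026 = 37.66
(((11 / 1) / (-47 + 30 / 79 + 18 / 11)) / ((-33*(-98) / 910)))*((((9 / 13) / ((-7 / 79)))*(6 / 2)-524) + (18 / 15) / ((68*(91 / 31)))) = 237399503/6302478 = 37.67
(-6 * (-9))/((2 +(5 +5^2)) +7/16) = 288/173 = 1.66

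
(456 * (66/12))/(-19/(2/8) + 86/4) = -5016/109 = -46.02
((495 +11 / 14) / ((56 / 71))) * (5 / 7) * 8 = 2464055/686 = 3591.92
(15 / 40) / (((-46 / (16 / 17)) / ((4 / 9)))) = -4/1173 = 0.00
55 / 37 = 1.49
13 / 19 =0.68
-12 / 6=-2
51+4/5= 259/5 = 51.80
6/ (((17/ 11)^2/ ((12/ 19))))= 8712/5491 = 1.59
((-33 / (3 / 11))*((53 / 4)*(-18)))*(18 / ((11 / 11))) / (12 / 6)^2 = 519453/4 = 129863.25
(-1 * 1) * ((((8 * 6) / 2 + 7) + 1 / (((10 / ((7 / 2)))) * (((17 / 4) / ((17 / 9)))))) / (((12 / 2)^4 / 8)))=-701/3645 = -0.19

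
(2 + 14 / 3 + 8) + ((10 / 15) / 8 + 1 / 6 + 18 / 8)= 103/6 = 17.17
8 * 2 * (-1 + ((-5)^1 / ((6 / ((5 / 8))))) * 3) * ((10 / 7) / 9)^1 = -410/63 = -6.51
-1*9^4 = -6561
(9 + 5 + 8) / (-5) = -4.40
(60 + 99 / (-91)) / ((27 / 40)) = 71480/819 = 87.28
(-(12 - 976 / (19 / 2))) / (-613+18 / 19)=-1724/11629 = -0.15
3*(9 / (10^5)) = 27/100000 = 0.00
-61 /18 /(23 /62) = -9.14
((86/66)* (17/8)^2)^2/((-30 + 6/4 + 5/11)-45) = -154430329/325822464 = -0.47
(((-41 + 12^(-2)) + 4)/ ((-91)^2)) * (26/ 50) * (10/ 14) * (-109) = 0.18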